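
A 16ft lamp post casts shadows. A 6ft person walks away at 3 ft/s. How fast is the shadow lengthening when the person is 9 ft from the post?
9/5 ft/s

By similar triangles: 16/(x+s) = 6/s
Solving: s = 6x/10
ds/dt = 6/10 · dx/dt = 3/5 · 3 = 9/5 ft/s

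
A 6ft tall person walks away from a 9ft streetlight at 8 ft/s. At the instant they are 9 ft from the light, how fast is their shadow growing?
16 ft/s

By similar triangles: 9/(x+s) = 6/s
Solving: s = 6x/3
ds/dt = 6/3 · dx/dt = 2 · 8 = 16 ft/s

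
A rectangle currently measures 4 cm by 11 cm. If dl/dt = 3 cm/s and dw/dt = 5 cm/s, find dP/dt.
16 cm/s

P = 2(l + w)
dP/dt = 2(dl/dt + dw/dt) = 2(3 + 5) = 16 cm/s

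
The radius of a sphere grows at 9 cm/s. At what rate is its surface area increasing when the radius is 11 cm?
792π cm²/s

S = 4πr²
dS/dt = dS/dr · dr/dt = 8πr · 9
At r = 11: dS/dt = 792π cm²/s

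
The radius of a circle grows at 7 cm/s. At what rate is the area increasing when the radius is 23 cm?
322π cm²/s

A = πr²
dA/dt = 2πr · dr/dt = 2π(23)(7) = 322π cm²/s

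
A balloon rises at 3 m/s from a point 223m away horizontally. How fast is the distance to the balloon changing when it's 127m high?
381√65858/65858 ≈ 1.485 m/s

z² = 223² + y²
z = √(223² + 127²) = √65858
dz/dt = y/z · dy/dt = 127/√65858 · 3 = 381√65858/65858 ≈ 1.485 m/s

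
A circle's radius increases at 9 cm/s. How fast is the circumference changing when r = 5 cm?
18π cm/s

C = 2πr
dC/dt = 2π · dr/dt = 2π · 9 = 18π cm/s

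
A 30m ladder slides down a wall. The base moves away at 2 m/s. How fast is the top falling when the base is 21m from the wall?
14√51/51 ≈ 1.96 m/s

x² + y² = 30²
2x·dx/dt + 2y·dy/dt = 0
dy/dt = -x/y · dx/dt = -21/(3√51) · 2 = -14√51/51 m/s
The top is descending at 14√51/51 ≈ 1.96 m/s.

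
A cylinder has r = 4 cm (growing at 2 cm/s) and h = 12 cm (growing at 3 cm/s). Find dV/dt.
240π cm³/s

V = πr²h
dV/dt = 2πrh·dr/dt + πr²·dh/dt
= 2π(4)(12)(2) + π(4)²(3)
= 240π cm³/s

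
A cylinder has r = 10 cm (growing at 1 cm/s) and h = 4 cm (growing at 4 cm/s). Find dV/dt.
480π cm³/s

V = πr²h
dV/dt = 2πrh·dr/dt + πr²·dh/dt
= 2π(10)(4)(1) + π(10)²(4)
= 480π cm³/s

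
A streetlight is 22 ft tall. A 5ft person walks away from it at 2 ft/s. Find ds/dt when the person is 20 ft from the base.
10/17 ft/s

By similar triangles: 22/(x+s) = 5/s
Solving: s = 5x/17
ds/dt = 5/17 · dx/dt = 5/17 · 2 = 10/17 ft/s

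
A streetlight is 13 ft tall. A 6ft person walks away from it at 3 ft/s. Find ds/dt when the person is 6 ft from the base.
18/7 ft/s

By similar triangles: 13/(x+s) = 6/s
Solving: s = 6x/7
ds/dt = 6/7 · dx/dt = 6/7 · 3 = 18/7 ft/s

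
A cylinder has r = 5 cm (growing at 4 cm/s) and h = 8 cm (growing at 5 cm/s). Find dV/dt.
445π cm³/s

V = πr²h
dV/dt = 2πrh·dr/dt + πr²·dh/dt
= 2π(5)(8)(4) + π(5)²(5)
= 445π cm³/s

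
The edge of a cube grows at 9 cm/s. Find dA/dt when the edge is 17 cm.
1836 cm²/s

A = 6s²
dA/dt = 12s · ds/dt = 12·17·9 = 1836 cm²/s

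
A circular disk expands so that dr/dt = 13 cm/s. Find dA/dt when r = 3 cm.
78π cm²/s

A = πr²
dA/dt = 2πr · dr/dt = 2π(3)(13) = 78π cm²/s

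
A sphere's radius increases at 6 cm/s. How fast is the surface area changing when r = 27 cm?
1296π cm²/s

S = 4πr²
dS/dt = dS/dr · dr/dt = 8πr · 6
At r = 27: dS/dt = 1296π cm²/s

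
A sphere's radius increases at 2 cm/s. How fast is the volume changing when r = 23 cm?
4232π cm³/s

V = (4/3)πr³
dV/dt = dV/dr · dr/dt = 4πr² · 2
At r = 23: dV/dt = 4232π cm³/s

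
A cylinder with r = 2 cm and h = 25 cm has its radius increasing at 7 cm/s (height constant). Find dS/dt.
406π cm²/s

S = 2πrh + 2πr² (lateral + bases)
dS/dt = (2πh + 4πr)·dr/dt = (2π·25 + 4π·2)·7
= 406π cm²/s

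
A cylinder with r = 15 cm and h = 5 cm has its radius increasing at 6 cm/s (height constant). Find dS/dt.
420π cm²/s

S = 2πrh + 2πr² (lateral + bases)
dS/dt = (2πh + 4πr)·dr/dt = (2π·5 + 4π·15)·6
= 420π cm²/s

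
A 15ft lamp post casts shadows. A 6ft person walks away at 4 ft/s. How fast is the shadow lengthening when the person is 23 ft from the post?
8/3 ft/s

By similar triangles: 15/(x+s) = 6/s
Solving: s = 6x/9
ds/dt = 6/9 · dx/dt = 2/3 · 4 = 8/3 ft/s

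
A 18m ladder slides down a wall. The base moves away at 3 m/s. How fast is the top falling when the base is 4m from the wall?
6√77/77 ≈ 0.6838 m/s

x² + y² = 18²
2x·dx/dt + 2y·dy/dt = 0
dy/dt = -x/y · dx/dt = -4/(2√77) · 3 = -6√77/77 m/s
The top is descending at 6√77/77 ≈ 0.6838 m/s.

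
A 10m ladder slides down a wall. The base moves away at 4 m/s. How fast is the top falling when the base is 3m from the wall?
12√91/91 ≈ 1.258 m/s

x² + y² = 10²
2x·dx/dt + 2y·dy/dt = 0
dy/dt = -x/y · dx/dt = -3/√91 · 4 = -12√91/91 m/s
The top is descending at 12√91/91 ≈ 1.258 m/s.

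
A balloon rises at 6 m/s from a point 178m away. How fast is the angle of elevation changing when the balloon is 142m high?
0.020599 rad/s

tan(θ) = y/178
sec²(θ) · dθ/dt = (1/178) · dy/dt
dθ/dt = cos²(θ)/178 · 6 = 178/(178² + 142²) · 6
dθ/dt = 0.020599 rad/s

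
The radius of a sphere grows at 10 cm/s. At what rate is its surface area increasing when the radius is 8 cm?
640π cm²/s

S = 4πr²
dS/dt = dS/dr · dr/dt = 8πr · 10
At r = 8: dS/dt = 640π cm²/s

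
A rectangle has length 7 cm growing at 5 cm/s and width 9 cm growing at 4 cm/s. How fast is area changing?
73 cm²/s

A = lw
dA/dt = w·dl/dt + l·dw/dt = 9·5 + 7·4 = 73 cm²/s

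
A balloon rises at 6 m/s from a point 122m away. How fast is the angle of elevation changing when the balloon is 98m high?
0.029892 rad/s

tan(θ) = y/122
sec²(θ) · dθ/dt = (1/122) · dy/dt
dθ/dt = cos²(θ)/122 · 6 = 122/(122² + 98²) · 6
dθ/dt = 0.029892 rad/s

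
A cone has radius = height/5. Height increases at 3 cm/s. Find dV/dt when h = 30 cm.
108π cm³/s

V = (1/3)π(h/5)²h = πh³/75
dV/dt = πh²/25 · 3
At h = 30: dV/dt = 108π cm³/s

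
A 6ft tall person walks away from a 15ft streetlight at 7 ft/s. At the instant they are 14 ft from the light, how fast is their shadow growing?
14/3 ft/s

By similar triangles: 15/(x+s) = 6/s
Solving: s = 6x/9
ds/dt = 6/9 · dx/dt = 2/3 · 7 = 14/3 ft/s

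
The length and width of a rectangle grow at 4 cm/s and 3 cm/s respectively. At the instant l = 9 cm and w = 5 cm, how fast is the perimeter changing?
14 cm/s

P = 2(l + w)
dP/dt = 2(dl/dt + dw/dt) = 2(4 + 3) = 14 cm/s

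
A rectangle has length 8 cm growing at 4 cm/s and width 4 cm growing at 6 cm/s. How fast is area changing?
64 cm²/s

A = lw
dA/dt = w·dl/dt + l·dw/dt = 4·4 + 8·6 = 64 cm²/s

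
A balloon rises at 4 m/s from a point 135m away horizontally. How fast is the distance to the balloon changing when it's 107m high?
214√29674/14837 ≈ 2.485 m/s

z² = 135² + y²
z = √(135² + 107²) = √29674
dz/dt = y/z · dy/dt = 107/√29674 · 4 = 214√29674/14837 ≈ 2.485 m/s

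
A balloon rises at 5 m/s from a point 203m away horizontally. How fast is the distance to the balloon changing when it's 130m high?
650√58109/58109 ≈ 2.696 m/s

z² = 203² + y²
z = √(203² + 130²) = √58109
dz/dt = y/z · dy/dt = 130/√58109 · 5 = 650√58109/58109 ≈ 2.696 m/s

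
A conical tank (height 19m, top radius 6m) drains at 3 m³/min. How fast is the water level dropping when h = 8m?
361/(768π) ≈ 0.1496 m/min

r/h = 6/19, so r = (6/19)h
V = (1/3)πr²h = (1/3)π((6/19)h)²h = (12/361)πh³
dV/dh = (36/361)πh²
dh/dt = (dV/dt)/(dV/dh) = -3/((36/361)π·8²) = -361/(768π) m/min
The level is dropping at 361/(768π) ≈ 0.1496 m/min.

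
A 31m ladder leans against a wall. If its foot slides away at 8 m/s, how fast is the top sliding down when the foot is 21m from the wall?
42√130/65 ≈ 7.367 m/s

x² + y² = 31²
2x·dx/dt + 2y·dy/dt = 0
dy/dt = -x/y · dx/dt = -21/(2√130) · 8 = -42√130/65 m/s
The top is descending at 42√130/65 ≈ 7.367 m/s.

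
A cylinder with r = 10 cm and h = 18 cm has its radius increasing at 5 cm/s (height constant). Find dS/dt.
380π cm²/s

S = 2πrh + 2πr² (lateral + bases)
dS/dt = (2πh + 4πr)·dr/dt = (2π·18 + 4π·10)·5
= 380π cm²/s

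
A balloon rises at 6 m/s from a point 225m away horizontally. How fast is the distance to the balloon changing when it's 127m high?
381√66754/33377 ≈ 2.949 m/s

z² = 225² + y²
z = √(225² + 127²) = √66754
dz/dt = y/z · dy/dt = 127/√66754 · 6 = 381√66754/33377 ≈ 2.949 m/s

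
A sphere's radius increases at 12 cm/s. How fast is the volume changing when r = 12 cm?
6912π cm³/s

V = (4/3)πr³
dV/dt = dV/dr · dr/dt = 4πr² · 12
At r = 12: dV/dt = 6912π cm³/s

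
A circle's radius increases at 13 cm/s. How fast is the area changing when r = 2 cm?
52π cm²/s

A = πr²
dA/dt = 2πr · dr/dt = 2π(2)(13) = 52π cm²/s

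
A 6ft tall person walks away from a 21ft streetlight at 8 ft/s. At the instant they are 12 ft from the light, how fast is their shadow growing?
16/5 ft/s

By similar triangles: 21/(x+s) = 6/s
Solving: s = 6x/15
ds/dt = 6/15 · dx/dt = 2/5 · 8 = 16/5 ft/s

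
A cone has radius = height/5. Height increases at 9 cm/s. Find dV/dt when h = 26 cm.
6084π/25 cm³/s

V = (1/3)π(h/5)²h = πh³/75
dV/dt = πh²/25 · 9
At h = 26: dV/dt = 6084π/25 cm³/s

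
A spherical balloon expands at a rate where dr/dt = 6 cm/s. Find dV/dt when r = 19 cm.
8664π cm³/s

V = (4/3)πr³
dV/dt = dV/dr · dr/dt = 4πr² · 6
At r = 19: dV/dt = 8664π cm³/s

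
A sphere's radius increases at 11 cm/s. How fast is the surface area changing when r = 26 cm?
2288π cm²/s

S = 4πr²
dS/dt = dS/dr · dr/dt = 8πr · 11
At r = 26: dS/dt = 2288π cm²/s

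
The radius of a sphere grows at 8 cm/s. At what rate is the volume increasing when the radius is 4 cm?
512π cm³/s

V = (4/3)πr³
dV/dt = dV/dr · dr/dt = 4πr² · 8
At r = 4: dV/dt = 512π cm³/s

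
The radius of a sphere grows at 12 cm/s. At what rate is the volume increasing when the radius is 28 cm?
37632π cm³/s

V = (4/3)πr³
dV/dt = dV/dr · dr/dt = 4πr² · 12
At r = 28: dV/dt = 37632π cm³/s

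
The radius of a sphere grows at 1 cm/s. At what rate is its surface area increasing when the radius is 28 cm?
224π cm²/s

S = 4πr²
dS/dt = dS/dr · dr/dt = 8πr · 1
At r = 28: dS/dt = 224π cm²/s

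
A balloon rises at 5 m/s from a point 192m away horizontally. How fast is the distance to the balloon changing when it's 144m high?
3 m/s

z² = 192² + y²
z = √(192² + 144²) = 240
dz/dt = y/z · dy/dt = 144/240 · 5 = 3 m/s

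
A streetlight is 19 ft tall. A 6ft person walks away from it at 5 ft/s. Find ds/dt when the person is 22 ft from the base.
30/13 ft/s

By similar triangles: 19/(x+s) = 6/s
Solving: s = 6x/13
ds/dt = 6/13 · dx/dt = 6/13 · 5 = 30/13 ft/s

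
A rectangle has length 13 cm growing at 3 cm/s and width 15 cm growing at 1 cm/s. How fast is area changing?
58 cm²/s

A = lw
dA/dt = w·dl/dt + l·dw/dt = 15·3 + 13·1 = 58 cm²/s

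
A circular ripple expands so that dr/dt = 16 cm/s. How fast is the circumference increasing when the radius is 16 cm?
32π cm/s

C = 2πr
dC/dt = 2π · dr/dt = 2π · 16 = 32π cm/s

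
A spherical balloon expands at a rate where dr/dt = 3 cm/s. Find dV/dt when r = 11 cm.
1452π cm³/s

V = (4/3)πr³
dV/dt = dV/dr · dr/dt = 4πr² · 3
At r = 11: dV/dt = 1452π cm³/s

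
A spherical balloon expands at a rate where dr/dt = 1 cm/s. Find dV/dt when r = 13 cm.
676π cm³/s

V = (4/3)πr³
dV/dt = dV/dr · dr/dt = 4πr² · 1
At r = 13: dV/dt = 676π cm³/s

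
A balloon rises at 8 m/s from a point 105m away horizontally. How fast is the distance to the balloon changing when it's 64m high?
512√15121/15121 ≈ 4.164 m/s

z² = 105² + y²
z = √(105² + 64²) = √15121
dz/dt = y/z · dy/dt = 64/√15121 · 8 = 512√15121/15121 ≈ 4.164 m/s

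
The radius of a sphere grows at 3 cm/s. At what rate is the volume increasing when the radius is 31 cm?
11532π cm³/s

V = (4/3)πr³
dV/dt = dV/dr · dr/dt = 4πr² · 3
At r = 31: dV/dt = 11532π cm³/s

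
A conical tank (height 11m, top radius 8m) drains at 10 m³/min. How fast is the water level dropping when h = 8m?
605/(2048π) ≈ 0.09403 m/min

r/h = 8/11, so r = (8/11)h
V = (1/3)πr²h = (1/3)π((8/11)h)²h = (64/363)πh³
dV/dh = (64/121)πh²
dh/dt = (dV/dt)/(dV/dh) = -10/((64/121)π·8²) = -605/(2048π) m/min
The level is dropping at 605/(2048π) ≈ 0.09403 m/min.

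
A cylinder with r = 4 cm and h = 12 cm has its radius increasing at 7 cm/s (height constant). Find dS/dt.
280π cm²/s

S = 2πrh + 2πr² (lateral + bases)
dS/dt = (2πh + 4πr)·dr/dt = (2π·12 + 4π·4)·7
= 280π cm²/s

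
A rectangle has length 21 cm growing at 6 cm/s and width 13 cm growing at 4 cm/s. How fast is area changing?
162 cm²/s

A = lw
dA/dt = w·dl/dt + l·dw/dt = 13·6 + 21·4 = 162 cm²/s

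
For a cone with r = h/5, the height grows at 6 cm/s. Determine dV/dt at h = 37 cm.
8214π/25 cm³/s

V = (1/3)π(h/5)²h = πh³/75
dV/dt = πh²/25 · 6
At h = 37: dV/dt = 8214π/25 cm³/s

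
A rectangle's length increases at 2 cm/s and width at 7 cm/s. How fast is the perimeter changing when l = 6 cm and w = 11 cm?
18 cm/s

P = 2(l + w)
dP/dt = 2(dl/dt + dw/dt) = 2(2 + 7) = 18 cm/s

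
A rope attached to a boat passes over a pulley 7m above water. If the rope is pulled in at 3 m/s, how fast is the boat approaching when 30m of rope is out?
90√851/851 ≈ 3.085 m/s

rope² = x² + 7²
x = √(30² - 7²) = √851
dx/dt = (rope/x) · d(rope)/dt = (30/√851) · (-3) = -90√851/851 m/s
The boat approaches at 90√851/851 ≈ 3.085 m/s.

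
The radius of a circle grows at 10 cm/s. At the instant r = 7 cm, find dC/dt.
20π cm/s

C = 2πr
dC/dt = 2π · dr/dt = 2π · 10 = 20π cm/s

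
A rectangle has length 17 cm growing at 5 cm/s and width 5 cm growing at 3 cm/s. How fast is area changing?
76 cm²/s

A = lw
dA/dt = w·dl/dt + l·dw/dt = 5·5 + 17·3 = 76 cm²/s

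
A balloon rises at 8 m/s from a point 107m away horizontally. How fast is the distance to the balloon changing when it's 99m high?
396√34/425 ≈ 5.433 m/s

z² = 107² + y²
z = √(107² + 99²) = 25√34
dz/dt = y/z · dy/dt = 99/(25√34) · 8 = 396√34/425 ≈ 5.433 m/s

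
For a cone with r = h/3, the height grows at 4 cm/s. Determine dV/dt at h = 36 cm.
576π cm³/s

V = (1/3)π(h/3)²h = πh³/27
dV/dt = πh²/9 · 4
At h = 36: dV/dt = 576π cm³/s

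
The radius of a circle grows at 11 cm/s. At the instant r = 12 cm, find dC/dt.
22π cm/s

C = 2πr
dC/dt = 2π · dr/dt = 2π · 11 = 22π cm/s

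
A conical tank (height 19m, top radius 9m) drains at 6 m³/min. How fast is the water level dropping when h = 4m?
361/(216π) ≈ 0.532 m/min

r/h = 9/19, so r = (9/19)h
V = (1/3)πr²h = (1/3)π((9/19)h)²h = (27/361)πh³
dV/dh = (81/361)πh²
dh/dt = (dV/dt)/(dV/dh) = -6/((81/361)π·4²) = -361/(216π) m/min
The level is dropping at 361/(216π) ≈ 0.532 m/min.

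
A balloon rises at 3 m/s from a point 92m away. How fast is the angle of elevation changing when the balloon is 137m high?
0.010135 rad/s

tan(θ) = y/92
sec²(θ) · dθ/dt = (1/92) · dy/dt
dθ/dt = cos²(θ)/92 · 3 = 92/(92² + 137²) · 3
dθ/dt = 0.010135 rad/s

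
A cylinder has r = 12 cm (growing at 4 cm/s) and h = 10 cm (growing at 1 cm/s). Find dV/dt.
1104π cm³/s

V = πr²h
dV/dt = 2πrh·dr/dt + πr²·dh/dt
= 2π(12)(10)(4) + π(12)²(1)
= 1104π cm³/s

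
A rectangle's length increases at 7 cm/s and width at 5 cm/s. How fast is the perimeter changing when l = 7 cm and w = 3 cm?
24 cm/s

P = 2(l + w)
dP/dt = 2(dl/dt + dw/dt) = 2(7 + 5) = 24 cm/s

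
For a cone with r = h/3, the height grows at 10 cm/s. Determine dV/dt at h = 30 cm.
1000π cm³/s

V = (1/3)π(h/3)²h = πh³/27
dV/dt = πh²/9 · 10
At h = 30: dV/dt = 1000π cm³/s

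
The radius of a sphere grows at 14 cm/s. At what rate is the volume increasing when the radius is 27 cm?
40824π cm³/s

V = (4/3)πr³
dV/dt = dV/dr · dr/dt = 4πr² · 14
At r = 27: dV/dt = 40824π cm³/s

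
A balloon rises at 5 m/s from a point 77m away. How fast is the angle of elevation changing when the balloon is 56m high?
0.042471 rad/s

tan(θ) = y/77
sec²(θ) · dθ/dt = (1/77) · dy/dt
dθ/dt = cos²(θ)/77 · 5 = 77/(77² + 56²) · 5
dθ/dt = 0.042471 rad/s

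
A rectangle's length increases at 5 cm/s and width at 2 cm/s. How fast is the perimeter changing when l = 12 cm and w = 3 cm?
14 cm/s

P = 2(l + w)
dP/dt = 2(dl/dt + dw/dt) = 2(5 + 2) = 14 cm/s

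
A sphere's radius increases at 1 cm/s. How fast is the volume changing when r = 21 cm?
1764π cm³/s

V = (4/3)πr³
dV/dt = dV/dr · dr/dt = 4πr² · 1
At r = 21: dV/dt = 1764π cm³/s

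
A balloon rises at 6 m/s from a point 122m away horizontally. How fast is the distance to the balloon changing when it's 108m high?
324√6637/6637 ≈ 3.977 m/s

z² = 122² + y²
z = √(122² + 108²) = 2√6637
dz/dt = y/z · dy/dt = 108/(2√6637) · 6 = 324√6637/6637 ≈ 3.977 m/s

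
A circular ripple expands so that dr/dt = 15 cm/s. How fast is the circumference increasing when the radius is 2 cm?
30π cm/s

C = 2πr
dC/dt = 2π · dr/dt = 2π · 15 = 30π cm/s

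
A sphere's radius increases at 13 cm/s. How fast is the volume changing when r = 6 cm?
1872π cm³/s

V = (4/3)πr³
dV/dt = dV/dr · dr/dt = 4πr² · 13
At r = 6: dV/dt = 1872π cm³/s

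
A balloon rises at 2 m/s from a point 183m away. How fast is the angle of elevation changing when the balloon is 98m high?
0.008493 rad/s

tan(θ) = y/183
sec²(θ) · dθ/dt = (1/183) · dy/dt
dθ/dt = cos²(θ)/183 · 2 = 183/(183² + 98²) · 2
dθ/dt = 0.008493 rad/s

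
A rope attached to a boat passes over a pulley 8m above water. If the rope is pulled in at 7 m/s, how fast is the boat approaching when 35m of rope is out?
245√129/387 ≈ 7.19 m/s

rope² = x² + 8²
x = √(35² - 8²) = 3√129
dx/dt = (rope/x) · d(rope)/dt = (35/(3√129)) · (-7) = -245√129/387 m/s
The boat approaches at 245√129/387 ≈ 7.19 m/s.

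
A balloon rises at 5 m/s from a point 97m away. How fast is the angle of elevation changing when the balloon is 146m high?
0.015785 rad/s

tan(θ) = y/97
sec²(θ) · dθ/dt = (1/97) · dy/dt
dθ/dt = cos²(θ)/97 · 5 = 97/(97² + 146²) · 5
dθ/dt = 0.015785 rad/s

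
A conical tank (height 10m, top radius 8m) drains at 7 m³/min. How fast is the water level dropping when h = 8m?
175/(1024π) ≈ 0.0544 m/min

r/h = 8/10, so r = (4/5)h
V = (1/3)πr²h = (1/3)π((4/5)h)²h = (16/75)πh³
dV/dh = (16/25)πh²
dh/dt = (dV/dt)/(dV/dh) = -7/((16/25)π·8²) = -175/(1024π) m/min
The level is dropping at 175/(1024π) ≈ 0.0544 m/min.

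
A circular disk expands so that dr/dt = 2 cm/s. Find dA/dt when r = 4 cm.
16π cm²/s

A = πr²
dA/dt = 2πr · dr/dt = 2π(4)(2) = 16π cm²/s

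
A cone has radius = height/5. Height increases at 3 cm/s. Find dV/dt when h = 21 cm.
1323π/25 cm³/s

V = (1/3)π(h/5)²h = πh³/75
dV/dt = πh²/25 · 3
At h = 21: dV/dt = 1323π/25 cm³/s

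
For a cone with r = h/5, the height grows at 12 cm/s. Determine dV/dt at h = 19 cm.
4332π/25 cm³/s

V = (1/3)π(h/5)²h = πh³/75
dV/dt = πh²/25 · 12
At h = 19: dV/dt = 4332π/25 cm³/s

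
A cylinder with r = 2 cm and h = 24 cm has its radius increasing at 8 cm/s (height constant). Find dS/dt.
448π cm²/s

S = 2πrh + 2πr² (lateral + bases)
dS/dt = (2πh + 4πr)·dr/dt = (2π·24 + 4π·2)·8
= 448π cm²/s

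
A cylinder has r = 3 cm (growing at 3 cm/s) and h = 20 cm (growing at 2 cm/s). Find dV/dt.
378π cm³/s

V = πr²h
dV/dt = 2πrh·dr/dt + πr²·dh/dt
= 2π(3)(20)(3) + π(3)²(2)
= 378π cm³/s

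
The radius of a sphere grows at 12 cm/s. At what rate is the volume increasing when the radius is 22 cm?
23232π cm³/s

V = (4/3)πr³
dV/dt = dV/dr · dr/dt = 4πr² · 12
At r = 22: dV/dt = 23232π cm³/s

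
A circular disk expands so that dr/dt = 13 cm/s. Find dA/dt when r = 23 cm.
598π cm²/s

A = πr²
dA/dt = 2πr · dr/dt = 2π(23)(13) = 598π cm²/s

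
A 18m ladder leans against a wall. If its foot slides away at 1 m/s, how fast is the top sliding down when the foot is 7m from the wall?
7√11/55 ≈ 0.4221 m/s

x² + y² = 18²
2x·dx/dt + 2y·dy/dt = 0
dy/dt = -x/y · dx/dt = -7/(5√11) · 1 = -7√11/55 m/s
The top is descending at 7√11/55 ≈ 0.4221 m/s.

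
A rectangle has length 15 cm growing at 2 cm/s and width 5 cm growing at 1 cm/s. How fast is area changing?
25 cm²/s

A = lw
dA/dt = w·dl/dt + l·dw/dt = 5·2 + 15·1 = 25 cm²/s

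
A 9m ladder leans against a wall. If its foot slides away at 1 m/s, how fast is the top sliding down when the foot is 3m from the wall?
√2/4 ≈ 0.3536 m/s

x² + y² = 9²
2x·dx/dt + 2y·dy/dt = 0
dy/dt = -x/y · dx/dt = -3/(6√2) · 1 = -√2/4 m/s
The top is descending at √2/4 ≈ 0.3536 m/s.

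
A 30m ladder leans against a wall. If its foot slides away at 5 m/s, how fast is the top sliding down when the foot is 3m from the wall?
5√11/33 ≈ 0.5025 m/s

x² + y² = 30²
2x·dx/dt + 2y·dy/dt = 0
dy/dt = -x/y · dx/dt = -3/(9√11) · 5 = -5√11/33 m/s
The top is descending at 5√11/33 ≈ 0.5025 m/s.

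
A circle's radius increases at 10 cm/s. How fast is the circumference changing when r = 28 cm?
20π cm/s

C = 2πr
dC/dt = 2π · dr/dt = 2π · 10 = 20π cm/s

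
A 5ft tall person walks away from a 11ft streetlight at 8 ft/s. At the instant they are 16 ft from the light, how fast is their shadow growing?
20/3 ft/s

By similar triangles: 11/(x+s) = 5/s
Solving: s = 5x/6
ds/dt = 5/6 · dx/dt = 5/6 · 8 = 20/3 ft/s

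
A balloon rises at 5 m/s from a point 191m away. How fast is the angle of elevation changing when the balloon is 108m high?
0.019836 rad/s

tan(θ) = y/191
sec²(θ) · dθ/dt = (1/191) · dy/dt
dθ/dt = cos²(θ)/191 · 5 = 191/(191² + 108²) · 5
dθ/dt = 0.019836 rad/s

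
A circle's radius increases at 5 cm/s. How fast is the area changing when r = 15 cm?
150π cm²/s

A = πr²
dA/dt = 2πr · dr/dt = 2π(15)(5) = 150π cm²/s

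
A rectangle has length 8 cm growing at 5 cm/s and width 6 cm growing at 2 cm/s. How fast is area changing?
46 cm²/s

A = lw
dA/dt = w·dl/dt + l·dw/dt = 6·5 + 8·2 = 46 cm²/s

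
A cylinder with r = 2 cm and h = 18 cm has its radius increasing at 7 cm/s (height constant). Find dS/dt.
308π cm²/s

S = 2πrh + 2πr² (lateral + bases)
dS/dt = (2πh + 4πr)·dr/dt = (2π·18 + 4π·2)·7
= 308π cm²/s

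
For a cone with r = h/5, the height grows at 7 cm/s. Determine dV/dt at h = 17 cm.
2023π/25 cm³/s

V = (1/3)π(h/5)²h = πh³/75
dV/dt = πh²/25 · 7
At h = 17: dV/dt = 2023π/25 cm³/s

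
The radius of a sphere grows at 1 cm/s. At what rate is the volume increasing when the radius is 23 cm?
2116π cm³/s

V = (4/3)πr³
dV/dt = dV/dr · dr/dt = 4πr² · 1
At r = 23: dV/dt = 2116π cm³/s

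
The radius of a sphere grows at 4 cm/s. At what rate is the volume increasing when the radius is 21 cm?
7056π cm³/s

V = (4/3)πr³
dV/dt = dV/dr · dr/dt = 4πr² · 4
At r = 21: dV/dt = 7056π cm³/s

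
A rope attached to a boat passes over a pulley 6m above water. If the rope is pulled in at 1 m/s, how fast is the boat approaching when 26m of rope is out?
13√10/40 ≈ 1.028 m/s

rope² = x² + 6²
x = √(26² - 6²) = 8√10
dx/dt = (rope/x) · d(rope)/dt = (26/(8√10)) · (-1) = -13√10/40 m/s
The boat approaches at 13√10/40 ≈ 1.028 m/s.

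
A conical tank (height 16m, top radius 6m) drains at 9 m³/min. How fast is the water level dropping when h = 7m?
64/(49π) ≈ 0.4158 m/min

r/h = 6/16, so r = (3/8)h
V = (1/3)πr²h = (1/3)π((3/8)h)²h = (3/64)πh³
dV/dh = (9/64)πh²
dh/dt = (dV/dt)/(dV/dh) = -9/((9/64)π·7²) = -64/(49π) m/min
The level is dropping at 64/(49π) ≈ 0.4158 m/min.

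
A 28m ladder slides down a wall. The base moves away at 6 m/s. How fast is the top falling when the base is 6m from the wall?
18√187/187 ≈ 1.316 m/s

x² + y² = 28²
2x·dx/dt + 2y·dy/dt = 0
dy/dt = -x/y · dx/dt = -6/(2√187) · 6 = -18√187/187 m/s
The top is descending at 18√187/187 ≈ 1.316 m/s.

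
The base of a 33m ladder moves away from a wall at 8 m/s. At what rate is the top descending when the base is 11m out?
2√2 ≈ 2.828 m/s

x² + y² = 33²
2x·dx/dt + 2y·dy/dt = 0
dy/dt = -x/y · dx/dt = -11/(22√2) · 8 = -2√2 m/s
The top is descending at 2√2 ≈ 2.828 m/s.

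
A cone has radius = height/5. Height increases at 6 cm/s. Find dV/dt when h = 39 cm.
9126π/25 cm³/s

V = (1/3)π(h/5)²h = πh³/75
dV/dt = πh²/25 · 6
At h = 39: dV/dt = 9126π/25 cm³/s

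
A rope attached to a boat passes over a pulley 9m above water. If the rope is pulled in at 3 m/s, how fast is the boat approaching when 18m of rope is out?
2√3 ≈ 3.464 m/s

rope² = x² + 9²
x = √(18² - 9²) = 9√3
dx/dt = (rope/x) · d(rope)/dt = (18/(9√3)) · (-3) = -2√3 m/s
The boat approaches at 2√3 ≈ 3.464 m/s.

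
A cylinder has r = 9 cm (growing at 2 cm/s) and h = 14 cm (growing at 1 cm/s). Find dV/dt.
585π cm³/s

V = πr²h
dV/dt = 2πrh·dr/dt + πr²·dh/dt
= 2π(9)(14)(2) + π(9)²(1)
= 585π cm³/s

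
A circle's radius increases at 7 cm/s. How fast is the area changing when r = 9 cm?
126π cm²/s

A = πr²
dA/dt = 2πr · dr/dt = 2π(9)(7) = 126π cm²/s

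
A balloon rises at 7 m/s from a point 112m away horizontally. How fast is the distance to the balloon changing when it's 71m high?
497√17585/17585 ≈ 3.748 m/s

z² = 112² + y²
z = √(112² + 71²) = √17585
dz/dt = y/z · dy/dt = 71/√17585 · 7 = 497√17585/17585 ≈ 3.748 m/s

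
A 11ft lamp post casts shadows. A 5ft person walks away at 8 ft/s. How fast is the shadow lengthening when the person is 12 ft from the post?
20/3 ft/s

By similar triangles: 11/(x+s) = 5/s
Solving: s = 5x/6
ds/dt = 5/6 · dx/dt = 5/6 · 8 = 20/3 ft/s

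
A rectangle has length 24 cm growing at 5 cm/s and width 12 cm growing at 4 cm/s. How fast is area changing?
156 cm²/s

A = lw
dA/dt = w·dl/dt + l·dw/dt = 12·5 + 24·4 = 156 cm²/s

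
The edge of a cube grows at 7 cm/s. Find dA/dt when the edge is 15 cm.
1260 cm²/s

A = 6s²
dA/dt = 12s · ds/dt = 12·15·7 = 1260 cm²/s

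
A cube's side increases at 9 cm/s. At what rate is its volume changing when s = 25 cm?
16875 cm³/s

V = s³
dV/dt = 3s² · ds/dt = 3·25²·9 = 16875 cm³/s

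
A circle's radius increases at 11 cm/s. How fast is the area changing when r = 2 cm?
44π cm²/s

A = πr²
dA/dt = 2πr · dr/dt = 2π(2)(11) = 44π cm²/s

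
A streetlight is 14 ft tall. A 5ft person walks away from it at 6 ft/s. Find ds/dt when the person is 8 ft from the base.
10/3 ft/s

By similar triangles: 14/(x+s) = 5/s
Solving: s = 5x/9
ds/dt = 5/9 · dx/dt = 5/9 · 6 = 10/3 ft/s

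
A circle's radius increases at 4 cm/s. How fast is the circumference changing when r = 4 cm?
8π cm/s

C = 2πr
dC/dt = 2π · dr/dt = 2π · 4 = 8π cm/s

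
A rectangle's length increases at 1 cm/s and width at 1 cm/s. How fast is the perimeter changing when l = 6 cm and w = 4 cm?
4 cm/s

P = 2(l + w)
dP/dt = 2(dl/dt + dw/dt) = 2(1 + 1) = 4 cm/s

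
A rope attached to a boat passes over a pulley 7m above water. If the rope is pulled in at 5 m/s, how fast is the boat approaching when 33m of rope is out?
33√65/52 ≈ 5.116 m/s

rope² = x² + 7²
x = √(33² - 7²) = 4√65
dx/dt = (rope/x) · d(rope)/dt = (33/(4√65)) · (-5) = -33√65/52 m/s
The boat approaches at 33√65/52 ≈ 5.116 m/s.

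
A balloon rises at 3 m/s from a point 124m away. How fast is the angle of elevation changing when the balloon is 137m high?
0.010895 rad/s

tan(θ) = y/124
sec²(θ) · dθ/dt = (1/124) · dy/dt
dθ/dt = cos²(θ)/124 · 3 = 124/(124² + 137²) · 3
dθ/dt = 0.010895 rad/s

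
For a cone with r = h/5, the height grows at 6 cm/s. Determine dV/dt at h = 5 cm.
6π cm³/s

V = (1/3)π(h/5)²h = πh³/75
dV/dt = πh²/25 · 6
At h = 5: dV/dt = 6π cm³/s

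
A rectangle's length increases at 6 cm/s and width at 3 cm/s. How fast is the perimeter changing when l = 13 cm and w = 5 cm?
18 cm/s

P = 2(l + w)
dP/dt = 2(dl/dt + dw/dt) = 2(6 + 3) = 18 cm/s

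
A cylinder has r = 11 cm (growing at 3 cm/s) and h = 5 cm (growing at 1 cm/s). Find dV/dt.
451π cm³/s

V = πr²h
dV/dt = 2πrh·dr/dt + πr²·dh/dt
= 2π(11)(5)(3) + π(11)²(1)
= 451π cm³/s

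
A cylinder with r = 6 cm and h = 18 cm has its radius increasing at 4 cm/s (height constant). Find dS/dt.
240π cm²/s

S = 2πrh + 2πr² (lateral + bases)
dS/dt = (2πh + 4πr)·dr/dt = (2π·18 + 4π·6)·4
= 240π cm²/s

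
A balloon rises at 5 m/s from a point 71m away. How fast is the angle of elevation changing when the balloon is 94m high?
0.025582 rad/s

tan(θ) = y/71
sec²(θ) · dθ/dt = (1/71) · dy/dt
dθ/dt = cos²(θ)/71 · 5 = 71/(71² + 94²) · 5
dθ/dt = 0.025582 rad/s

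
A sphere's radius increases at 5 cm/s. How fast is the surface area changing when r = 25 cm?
1000π cm²/s

S = 4πr²
dS/dt = dS/dr · dr/dt = 8πr · 5
At r = 25: dS/dt = 1000π cm²/s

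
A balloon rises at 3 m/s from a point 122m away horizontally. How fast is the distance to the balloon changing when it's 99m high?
297√24685/24685 ≈ 1.89 m/s

z² = 122² + y²
z = √(122² + 99²) = √24685
dz/dt = y/z · dy/dt = 99/√24685 · 3 = 297√24685/24685 ≈ 1.89 m/s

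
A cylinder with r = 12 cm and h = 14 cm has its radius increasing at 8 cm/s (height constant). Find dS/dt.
608π cm²/s

S = 2πrh + 2πr² (lateral + bases)
dS/dt = (2πh + 4πr)·dr/dt = (2π·14 + 4π·12)·8
= 608π cm²/s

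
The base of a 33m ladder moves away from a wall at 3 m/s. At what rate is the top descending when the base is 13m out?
39√230/460 ≈ 1.286 m/s

x² + y² = 33²
2x·dx/dt + 2y·dy/dt = 0
dy/dt = -x/y · dx/dt = -13/(2√230) · 3 = -39√230/460 m/s
The top is descending at 39√230/460 ≈ 1.286 m/s.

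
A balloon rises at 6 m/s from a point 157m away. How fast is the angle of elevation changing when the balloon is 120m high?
0.024124 rad/s

tan(θ) = y/157
sec²(θ) · dθ/dt = (1/157) · dy/dt
dθ/dt = cos²(θ)/157 · 6 = 157/(157² + 120²) · 6
dθ/dt = 0.024124 rad/s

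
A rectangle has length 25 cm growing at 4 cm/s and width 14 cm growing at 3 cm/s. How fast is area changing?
131 cm²/s

A = lw
dA/dt = w·dl/dt + l·dw/dt = 14·4 + 25·3 = 131 cm²/s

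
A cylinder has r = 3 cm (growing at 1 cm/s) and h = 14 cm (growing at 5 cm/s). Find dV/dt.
129π cm³/s

V = πr²h
dV/dt = 2πrh·dr/dt + πr²·dh/dt
= 2π(3)(14)(1) + π(3)²(5)
= 129π cm³/s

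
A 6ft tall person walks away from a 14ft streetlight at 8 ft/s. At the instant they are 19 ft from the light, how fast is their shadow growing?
6 ft/s

By similar triangles: 14/(x+s) = 6/s
Solving: s = 6x/8
ds/dt = 6/8 · dx/dt = 3/4 · 8 = 6 ft/s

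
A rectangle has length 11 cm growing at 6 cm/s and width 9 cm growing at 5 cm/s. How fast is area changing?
109 cm²/s

A = lw
dA/dt = w·dl/dt + l·dw/dt = 9·6 + 11·5 = 109 cm²/s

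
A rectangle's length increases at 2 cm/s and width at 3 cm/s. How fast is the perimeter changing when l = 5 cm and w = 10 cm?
10 cm/s

P = 2(l + w)
dP/dt = 2(dl/dt + dw/dt) = 2(2 + 3) = 10 cm/s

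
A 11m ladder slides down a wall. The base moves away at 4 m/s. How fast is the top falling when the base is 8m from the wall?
32√57/57 ≈ 4.239 m/s

x² + y² = 11²
2x·dx/dt + 2y·dy/dt = 0
dy/dt = -x/y · dx/dt = -8/√57 · 4 = -32√57/57 m/s
The top is descending at 32√57/57 ≈ 4.239 m/s.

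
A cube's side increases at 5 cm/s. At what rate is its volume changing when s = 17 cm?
4335 cm³/s

V = s³
dV/dt = 3s² · ds/dt = 3·17²·5 = 4335 cm³/s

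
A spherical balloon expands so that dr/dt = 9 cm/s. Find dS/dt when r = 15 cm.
1080π cm²/s

S = 4πr²
dS/dt = dS/dr · dr/dt = 8πr · 9
At r = 15: dS/dt = 1080π cm²/s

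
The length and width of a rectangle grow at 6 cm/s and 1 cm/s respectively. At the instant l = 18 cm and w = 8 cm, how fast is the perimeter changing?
14 cm/s

P = 2(l + w)
dP/dt = 2(dl/dt + dw/dt) = 2(6 + 1) = 14 cm/s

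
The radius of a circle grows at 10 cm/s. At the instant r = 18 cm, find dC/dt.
20π cm/s

C = 2πr
dC/dt = 2π · dr/dt = 2π · 10 = 20π cm/s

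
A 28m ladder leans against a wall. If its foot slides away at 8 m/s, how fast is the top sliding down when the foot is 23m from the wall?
184√255/255 ≈ 11.52 m/s

x² + y² = 28²
2x·dx/dt + 2y·dy/dt = 0
dy/dt = -x/y · dx/dt = -23/√255 · 8 = -184√255/255 m/s
The top is descending at 184√255/255 ≈ 11.52 m/s.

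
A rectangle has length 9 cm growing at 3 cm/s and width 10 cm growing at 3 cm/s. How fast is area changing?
57 cm²/s

A = lw
dA/dt = w·dl/dt + l·dw/dt = 10·3 + 9·3 = 57 cm²/s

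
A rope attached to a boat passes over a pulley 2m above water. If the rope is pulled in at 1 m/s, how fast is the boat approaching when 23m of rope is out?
23√21/105 ≈ 1.004 m/s

rope² = x² + 2²
x = √(23² - 2²) = 5√21
dx/dt = (rope/x) · d(rope)/dt = (23/(5√21)) · (-1) = -23√21/105 m/s
The boat approaches at 23√21/105 ≈ 1.004 m/s.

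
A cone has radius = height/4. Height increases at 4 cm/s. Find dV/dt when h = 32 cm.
256π cm³/s

V = (1/3)π(h/4)²h = πh³/48
dV/dt = πh²/16 · 4
At h = 32: dV/dt = 256π cm³/s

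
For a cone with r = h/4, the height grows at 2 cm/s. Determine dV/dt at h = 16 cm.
32π cm³/s

V = (1/3)π(h/4)²h = πh³/48
dV/dt = πh²/16 · 2
At h = 16: dV/dt = 32π cm³/s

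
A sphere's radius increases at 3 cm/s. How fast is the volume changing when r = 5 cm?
300π cm³/s

V = (4/3)πr³
dV/dt = dV/dr · dr/dt = 4πr² · 3
At r = 5: dV/dt = 300π cm³/s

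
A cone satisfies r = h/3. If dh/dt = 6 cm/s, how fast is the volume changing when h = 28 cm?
1568π/3 cm³/s

V = (1/3)π(h/3)²h = πh³/27
dV/dt = πh²/9 · 6
At h = 28: dV/dt = 1568π/3 cm³/s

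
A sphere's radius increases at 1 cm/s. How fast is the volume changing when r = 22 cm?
1936π cm³/s

V = (4/3)πr³
dV/dt = dV/dr · dr/dt = 4πr² · 1
At r = 22: dV/dt = 1936π cm³/s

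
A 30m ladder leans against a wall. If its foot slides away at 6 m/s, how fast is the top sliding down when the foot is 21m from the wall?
14√51/17 ≈ 5.881 m/s

x² + y² = 30²
2x·dx/dt + 2y·dy/dt = 0
dy/dt = -x/y · dx/dt = -21/(3√51) · 6 = -14√51/17 m/s
The top is descending at 14√51/17 ≈ 5.881 m/s.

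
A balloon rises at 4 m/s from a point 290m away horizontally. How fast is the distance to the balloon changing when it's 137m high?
548√102869/102869 ≈ 1.709 m/s

z² = 290² + y²
z = √(290² + 137²) = √102869
dz/dt = y/z · dy/dt = 137/√102869 · 4 = 548√102869/102869 ≈ 1.709 m/s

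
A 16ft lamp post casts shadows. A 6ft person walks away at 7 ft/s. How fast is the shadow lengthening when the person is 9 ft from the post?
21/5 ft/s

By similar triangles: 16/(x+s) = 6/s
Solving: s = 6x/10
ds/dt = 6/10 · dx/dt = 3/5 · 7 = 21/5 ft/s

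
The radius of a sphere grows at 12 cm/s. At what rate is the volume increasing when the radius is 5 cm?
1200π cm³/s

V = (4/3)πr³
dV/dt = dV/dr · dr/dt = 4πr² · 12
At r = 5: dV/dt = 1200π cm³/s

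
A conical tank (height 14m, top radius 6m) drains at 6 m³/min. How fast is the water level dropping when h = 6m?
49/(54π) ≈ 0.2888 m/min

r/h = 6/14, so r = (3/7)h
V = (1/3)πr²h = (1/3)π((3/7)h)²h = (3/49)πh³
dV/dh = (9/49)πh²
dh/dt = (dV/dt)/(dV/dh) = -6/((9/49)π·6²) = -49/(54π) m/min
The level is dropping at 49/(54π) ≈ 0.2888 m/min.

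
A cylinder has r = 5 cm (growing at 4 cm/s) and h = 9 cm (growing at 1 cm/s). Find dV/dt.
385π cm³/s

V = πr²h
dV/dt = 2πrh·dr/dt + πr²·dh/dt
= 2π(5)(9)(4) + π(5)²(1)
= 385π cm³/s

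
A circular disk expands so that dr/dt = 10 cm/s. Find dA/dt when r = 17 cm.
340π cm²/s

A = πr²
dA/dt = 2πr · dr/dt = 2π(17)(10) = 340π cm²/s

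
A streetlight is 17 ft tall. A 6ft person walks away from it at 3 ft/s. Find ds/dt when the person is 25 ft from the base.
18/11 ft/s

By similar triangles: 17/(x+s) = 6/s
Solving: s = 6x/11
ds/dt = 6/11 · dx/dt = 6/11 · 3 = 18/11 ft/s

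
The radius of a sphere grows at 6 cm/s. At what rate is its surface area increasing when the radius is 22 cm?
1056π cm²/s

S = 4πr²
dS/dt = dS/dr · dr/dt = 8πr · 6
At r = 22: dS/dt = 1056π cm²/s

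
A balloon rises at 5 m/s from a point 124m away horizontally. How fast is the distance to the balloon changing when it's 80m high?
100√1361/1361 ≈ 2.711 m/s

z² = 124² + y²
z = √(124² + 80²) = 4√1361
dz/dt = y/z · dy/dt = 80/(4√1361) · 5 = 100√1361/1361 ≈ 2.711 m/s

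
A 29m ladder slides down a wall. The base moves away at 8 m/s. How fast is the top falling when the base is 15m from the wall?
30√154/77 ≈ 4.835 m/s

x² + y² = 29²
2x·dx/dt + 2y·dy/dt = 0
dy/dt = -x/y · dx/dt = -15/(2√154) · 8 = -30√154/77 m/s
The top is descending at 30√154/77 ≈ 4.835 m/s.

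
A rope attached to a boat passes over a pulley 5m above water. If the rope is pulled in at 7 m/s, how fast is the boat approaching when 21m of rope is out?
147√26/104 ≈ 7.207 m/s

rope² = x² + 5²
x = √(21² - 5²) = 4√26
dx/dt = (rope/x) · d(rope)/dt = (21/(4√26)) · (-7) = -147√26/104 m/s
The boat approaches at 147√26/104 ≈ 7.207 m/s.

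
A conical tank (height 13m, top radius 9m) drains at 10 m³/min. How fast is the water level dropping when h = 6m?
845/(1458π) ≈ 0.1845 m/min

r/h = 9/13, so r = (9/13)h
V = (1/3)πr²h = (1/3)π((9/13)h)²h = (27/169)πh³
dV/dh = (81/169)πh²
dh/dt = (dV/dt)/(dV/dh) = -10/((81/169)π·6²) = -845/(1458π) m/min
The level is dropping at 845/(1458π) ≈ 0.1845 m/min.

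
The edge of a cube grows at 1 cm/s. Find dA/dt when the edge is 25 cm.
300 cm²/s

A = 6s²
dA/dt = 12s · ds/dt = 12·25·1 = 300 cm²/s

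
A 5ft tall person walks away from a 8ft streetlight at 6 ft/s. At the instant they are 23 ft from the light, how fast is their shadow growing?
10 ft/s

By similar triangles: 8/(x+s) = 5/s
Solving: s = 5x/3
ds/dt = 5/3 · dx/dt = 5/3 · 6 = 10 ft/s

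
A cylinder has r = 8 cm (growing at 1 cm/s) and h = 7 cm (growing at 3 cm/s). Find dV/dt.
304π cm³/s

V = πr²h
dV/dt = 2πrh·dr/dt + πr²·dh/dt
= 2π(8)(7)(1) + π(8)²(3)
= 304π cm³/s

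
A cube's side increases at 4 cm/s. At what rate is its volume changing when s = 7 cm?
588 cm³/s

V = s³
dV/dt = 3s² · ds/dt = 3·7²·4 = 588 cm³/s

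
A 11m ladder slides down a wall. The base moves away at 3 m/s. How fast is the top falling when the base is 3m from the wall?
9√7/28 ≈ 0.8504 m/s

x² + y² = 11²
2x·dx/dt + 2y·dy/dt = 0
dy/dt = -x/y · dx/dt = -3/(4√7) · 3 = -9√7/28 m/s
The top is descending at 9√7/28 ≈ 0.8504 m/s.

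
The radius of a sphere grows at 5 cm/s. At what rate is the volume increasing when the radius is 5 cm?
500π cm³/s

V = (4/3)πr³
dV/dt = dV/dr · dr/dt = 4πr² · 5
At r = 5: dV/dt = 500π cm³/s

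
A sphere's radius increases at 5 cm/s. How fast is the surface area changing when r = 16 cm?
640π cm²/s

S = 4πr²
dS/dt = dS/dr · dr/dt = 8πr · 5
At r = 16: dS/dt = 640π cm²/s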